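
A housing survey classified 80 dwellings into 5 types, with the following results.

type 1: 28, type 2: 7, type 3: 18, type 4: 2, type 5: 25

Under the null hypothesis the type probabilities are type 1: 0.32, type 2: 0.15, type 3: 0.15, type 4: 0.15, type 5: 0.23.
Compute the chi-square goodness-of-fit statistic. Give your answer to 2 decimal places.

Expected counts E_i = n·p_i: 80×0.32 = 25.6, 80×0.15 = 12, 80×0.15 = 12, 80×0.15 = 12, 80×0.23 = 18.4.
type 1: (28 − 25.6)²/25.6 = 5.76/25.6 = 0.225
type 2: (7 − 12)²/12 = 25/12 = 2.083
type 3: (18 − 12)²/12 = 36/12 = 3.000
type 4: (2 − 12)²/12 = 100/12 = 8.333
type 5: (25 − 18.4)²/18.4 = 43.56/18.4 = 2.367
Sum = 16.01

16.01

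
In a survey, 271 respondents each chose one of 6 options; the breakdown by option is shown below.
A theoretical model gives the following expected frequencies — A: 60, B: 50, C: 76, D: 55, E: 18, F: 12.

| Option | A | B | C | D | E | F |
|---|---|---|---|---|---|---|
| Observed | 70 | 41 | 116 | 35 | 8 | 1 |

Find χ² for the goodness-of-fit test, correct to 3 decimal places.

χ² = (70−60)²/60 + (41−50)²/50 + (116−76)²/76 + (35−55)²/55 + (8−18)²/18 + (1−12)²/12
   = 1.6667 + 1.6200 + 21.0526 + 7.2727 + 5.5556 + 10.0833
Sum = 47.251

47.251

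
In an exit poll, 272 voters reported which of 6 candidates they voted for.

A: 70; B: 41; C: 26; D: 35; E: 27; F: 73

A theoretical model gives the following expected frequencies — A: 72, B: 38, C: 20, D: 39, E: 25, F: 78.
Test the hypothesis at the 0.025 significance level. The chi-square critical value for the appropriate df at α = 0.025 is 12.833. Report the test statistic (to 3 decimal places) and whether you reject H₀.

A: (70 − 72)²/72 = 4/72 = 0.0556
B: (41 − 38)²/38 = 9/38 = 0.2368
C: (26 − 20)²/20 = 36/20 = 1.8000
D: (35 − 39)²/39 = 16/39 = 0.4103
E: (27 − 25)²/25 = 4/25 = 0.1600
F: (73 − 78)²/78 = 25/78 = 0.3205
Sum = 2.983
df = 5. Since 2.983 < 12.833, we do not reject H₀.

2.983; do not reject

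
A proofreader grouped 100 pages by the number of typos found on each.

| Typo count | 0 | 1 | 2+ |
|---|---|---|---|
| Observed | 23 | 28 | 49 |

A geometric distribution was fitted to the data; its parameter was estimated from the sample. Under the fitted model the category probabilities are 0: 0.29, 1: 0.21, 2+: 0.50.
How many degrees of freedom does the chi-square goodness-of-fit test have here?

1

There are k = 3 categories and 1 parameter estimated from the data, so df = 3 − 1 − 1 = 1.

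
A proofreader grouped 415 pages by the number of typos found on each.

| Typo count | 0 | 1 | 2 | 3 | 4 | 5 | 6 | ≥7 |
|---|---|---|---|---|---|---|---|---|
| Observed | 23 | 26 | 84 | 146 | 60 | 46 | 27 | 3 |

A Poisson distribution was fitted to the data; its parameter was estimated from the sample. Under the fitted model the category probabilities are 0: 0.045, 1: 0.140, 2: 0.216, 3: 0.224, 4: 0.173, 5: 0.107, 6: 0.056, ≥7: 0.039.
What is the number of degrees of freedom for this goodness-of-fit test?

6

There are k = 8 categories and 1 parameter estimated from the data, so df = 8 − 1 − 1 = 6.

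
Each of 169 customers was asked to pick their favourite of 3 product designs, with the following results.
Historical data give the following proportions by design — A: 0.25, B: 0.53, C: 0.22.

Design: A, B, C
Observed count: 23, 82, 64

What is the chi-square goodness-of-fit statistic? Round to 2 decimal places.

Expected counts E_i = n·p_i: 169×0.25 = 42.25, 169×0.53 = 89.57, 169×0.22 = 37.18.
A: (23 − 42.25)²/42.25 = 370.5625/42.25 = 8.771
B: (82 − 89.57)²/89.57 = 57.3049/89.57 = 0.640
C: (64 − 37.18)²/37.18 = 719.3124/37.18 = 19.347
Sum = 28.76

28.76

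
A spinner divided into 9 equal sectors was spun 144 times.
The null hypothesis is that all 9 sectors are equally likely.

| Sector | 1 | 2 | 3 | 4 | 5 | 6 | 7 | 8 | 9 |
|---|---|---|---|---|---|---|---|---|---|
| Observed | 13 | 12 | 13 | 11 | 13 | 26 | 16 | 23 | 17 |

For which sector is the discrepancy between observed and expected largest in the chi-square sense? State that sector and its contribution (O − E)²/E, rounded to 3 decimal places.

6, 6.250

Expected count for each of the 9 categories: 144/9 = 16.
cat         O        E   (O−E)²/E
1          13       16     0.5625
2          12       16     1.0000
3          13       16     0.5625
4          11       16     1.5625
5          13       16     0.5625
6          26       16     6.2500
7          16       16     0.0000
8          23       16     3.0625
9          17       16     0.0625
The largest term is for 6: 6.250.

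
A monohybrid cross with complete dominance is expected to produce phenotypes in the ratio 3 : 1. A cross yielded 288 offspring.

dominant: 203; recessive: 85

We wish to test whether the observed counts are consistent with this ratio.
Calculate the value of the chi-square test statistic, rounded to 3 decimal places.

3.130

Ratio total = 4. Expected counts: 288×3/4 = 216, 288×1/4 = 72.
cat            O        E   (O−E)²/E
dominant     203      216     0.7824
recessive     85       72     2.3472
Sum = 3.130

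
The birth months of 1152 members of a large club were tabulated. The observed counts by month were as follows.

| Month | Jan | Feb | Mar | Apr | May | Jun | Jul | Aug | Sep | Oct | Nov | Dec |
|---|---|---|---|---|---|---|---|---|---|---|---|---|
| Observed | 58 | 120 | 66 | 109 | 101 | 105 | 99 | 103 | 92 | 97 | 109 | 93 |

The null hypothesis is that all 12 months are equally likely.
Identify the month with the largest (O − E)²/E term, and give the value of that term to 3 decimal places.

Expected count for each of the 12 categories: 1152/12 = 96.
Jan: (58 − 96)²/96 = 1444/96 = 15.0417
Feb: (120 − 96)²/96 = 576/96 = 6.0000
Mar: (66 − 96)²/96 = 900/96 = 9.3750
Apr: (109 − 96)²/96 = 169/96 = 1.7604
May: (101 − 96)²/96 = 25/96 = 0.2604
Jun: (105 − 96)²/96 = 81/96 = 0.8438
Jul: (99 − 96)²/96 = 9/96 = 0.0938
Aug: (103 − 96)²/96 = 49/96 = 0.5104
Sep: (92 − 96)²/96 = 16/96 = 0.1667
Oct: (97 − 96)²/96 = 1/96 = 0.0104
Nov: (109 − 96)²/96 = 169/96 = 1.7604
Dec: (93 − 96)²/96 = 9/96 = 0.0938
The largest term is for Jan: 15.042.

Jan, 15.042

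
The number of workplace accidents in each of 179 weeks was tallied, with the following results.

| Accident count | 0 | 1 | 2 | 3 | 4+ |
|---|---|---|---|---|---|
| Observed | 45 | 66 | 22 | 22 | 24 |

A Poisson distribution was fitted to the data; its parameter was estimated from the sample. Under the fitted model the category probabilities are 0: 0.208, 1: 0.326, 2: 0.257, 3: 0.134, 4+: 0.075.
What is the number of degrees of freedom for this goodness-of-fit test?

3

There are k = 5 categories and 1 parameter estimated from the data, so df = 5 − 1 − 1 = 3.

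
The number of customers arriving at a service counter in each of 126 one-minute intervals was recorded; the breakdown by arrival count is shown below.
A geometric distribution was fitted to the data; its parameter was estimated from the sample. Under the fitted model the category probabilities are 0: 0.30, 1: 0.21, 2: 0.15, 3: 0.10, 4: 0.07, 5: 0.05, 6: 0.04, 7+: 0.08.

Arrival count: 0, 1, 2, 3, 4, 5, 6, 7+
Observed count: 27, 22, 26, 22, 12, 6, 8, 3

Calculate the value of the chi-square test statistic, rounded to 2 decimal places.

Expected counts E_i = n·p_i: 126×0.30 = 37.8, 126×0.21 = 26.46, 126×0.15 = 18.9, 126×0.10 = 12.6, 126×0.07 = 8.82, 126×0.05 = 6.3, 126×0.04 = 5.04, 126×0.08 = 10.08.
cat         O        E   (O−E)²/E
0          27     37.8      3.086
1          22    26.46      0.752
2          26     18.9      2.667
3          22     12.6      7.013
4          12     8.82      1.147
5           6      6.3      0.014
6           8     5.04      1.738
7+          3    10.08      4.973
Sum = 21.39

21.39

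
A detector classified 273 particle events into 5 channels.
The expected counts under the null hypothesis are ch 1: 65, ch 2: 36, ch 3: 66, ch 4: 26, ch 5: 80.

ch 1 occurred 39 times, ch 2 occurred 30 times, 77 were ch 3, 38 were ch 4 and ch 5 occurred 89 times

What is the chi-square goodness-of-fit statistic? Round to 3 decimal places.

ch 1: (39 − 65)²/65 = 676/65 = 10.4000
ch 2: (30 − 36)²/36 = 36/36 = 1.0000
ch 3: (77 − 66)²/66 = 121/66 = 1.8333
ch 4: (38 − 26)²/26 = 144/26 = 5.5385
ch 5: (89 − 80)²/80 = 81/80 = 1.0125
Sum = 19.784

19.784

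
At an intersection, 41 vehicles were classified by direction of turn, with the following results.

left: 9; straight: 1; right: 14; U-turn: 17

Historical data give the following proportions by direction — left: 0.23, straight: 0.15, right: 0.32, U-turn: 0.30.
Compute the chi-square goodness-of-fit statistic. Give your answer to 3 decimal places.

Expected counts E_i = n·p_i: 41×0.23 = 9.43, 41×0.15 = 6.15, 41×0.32 = 13.12, 41×0.30 = 12.3.
cat           O        E   (O−E)²/E
left          9     9.43     0.0196
straight      1     6.15     4.3126
right        14    13.12     0.0590
U-turn       17     12.3     1.7959
Sum = 6.187

6.187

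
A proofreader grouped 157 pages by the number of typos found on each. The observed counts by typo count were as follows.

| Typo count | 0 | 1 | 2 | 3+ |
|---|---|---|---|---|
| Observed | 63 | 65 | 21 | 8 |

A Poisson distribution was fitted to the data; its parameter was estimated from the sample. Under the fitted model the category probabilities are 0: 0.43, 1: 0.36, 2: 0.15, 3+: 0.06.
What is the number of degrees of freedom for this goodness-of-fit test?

2

There are k = 4 categories and 1 parameter estimated from the data, so df = 4 − 1 − 1 = 2.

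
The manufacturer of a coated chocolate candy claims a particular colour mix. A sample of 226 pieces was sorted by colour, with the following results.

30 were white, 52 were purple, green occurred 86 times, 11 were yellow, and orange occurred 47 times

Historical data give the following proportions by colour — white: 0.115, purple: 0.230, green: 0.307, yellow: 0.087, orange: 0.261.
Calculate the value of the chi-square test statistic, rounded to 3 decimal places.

10.851

Expected counts E_i = n·p_i: 226×0.115 = 25.99, 226×0.230 = 51.98, 226×0.307 = 69.382, 226×0.087 = 19.662, 226×0.261 = 58.986.
white: (30 − 25.99)²/25.99 = 16.0801/25.99 = 0.6187
purple: (52 − 51.98)²/51.98 = 0.0004/51.98 = 0.0000
green: (86 − 69.382)²/69.382 = 276.157924/69.382 = 3.9803
yellow: (11 − 19.662)²/19.662 = 75.030244/19.662 = 3.8160
orange: (47 − 58.986)²/58.986 = 143.664196/58.986 = 2.4356
Sum = 10.851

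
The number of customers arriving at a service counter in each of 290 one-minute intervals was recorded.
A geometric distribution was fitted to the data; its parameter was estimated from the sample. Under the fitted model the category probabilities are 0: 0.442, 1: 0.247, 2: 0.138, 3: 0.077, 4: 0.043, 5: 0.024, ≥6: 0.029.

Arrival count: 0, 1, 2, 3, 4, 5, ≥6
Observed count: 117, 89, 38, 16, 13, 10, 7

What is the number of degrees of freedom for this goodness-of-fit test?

5

There are k = 7 categories and 1 parameter estimated from the data, so df = 7 − 1 − 1 = 5.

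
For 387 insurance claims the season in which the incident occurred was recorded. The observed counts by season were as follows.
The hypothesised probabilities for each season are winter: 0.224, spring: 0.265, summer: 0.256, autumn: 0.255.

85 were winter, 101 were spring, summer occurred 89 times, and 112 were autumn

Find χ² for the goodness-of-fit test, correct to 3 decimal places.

Expected counts E_i = n·p_i: 387×0.224 = 86.688, 387×0.265 = 102.555, 387×0.256 = 99.072, 387×0.255 = 98.685.
cat         O        E   (O−E)²/E
winter     85   86.688     0.0329
spring    101  102.555     0.0236
summer     89   99.072     1.0240
autumn    112   98.685     1.7965
Sum = 2.877

2.877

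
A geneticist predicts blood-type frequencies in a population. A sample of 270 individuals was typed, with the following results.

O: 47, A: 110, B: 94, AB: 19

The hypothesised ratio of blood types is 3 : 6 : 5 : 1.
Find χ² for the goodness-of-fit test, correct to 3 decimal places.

Ratio total = 15. Expected counts: 270×3/15 = 54, 270×6/15 = 108, 270×5/15 = 90, 270×1/15 = 18.
cat         O        E   (O−E)²/E
O          47       54     0.9074
A         110      108     0.0370
B          94       90     0.1778
AB         19       18     0.0556
Sum = 1.178

1.178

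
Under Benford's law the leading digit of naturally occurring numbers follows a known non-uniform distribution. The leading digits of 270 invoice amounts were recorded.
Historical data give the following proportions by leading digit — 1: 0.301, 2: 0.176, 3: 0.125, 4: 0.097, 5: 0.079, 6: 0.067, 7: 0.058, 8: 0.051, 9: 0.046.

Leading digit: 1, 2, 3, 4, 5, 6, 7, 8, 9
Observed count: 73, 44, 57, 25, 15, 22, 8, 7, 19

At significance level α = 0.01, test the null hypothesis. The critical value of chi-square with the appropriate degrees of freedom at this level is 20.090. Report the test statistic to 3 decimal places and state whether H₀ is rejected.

Expected counts E_i = n·p_i: 270×0.301 = 81.27, 270×0.176 = 47.52, 270×0.125 = 33.75, 270×0.097 = 26.19, 270×0.079 = 21.33, 270×0.067 = 18.09, 270×0.058 = 15.66, 270×0.051 = 13.77, 270×0.046 = 12.42.
1: (73 − 81.27)²/81.27 = 68.3929/81.27 = 0.8416
2: (44 − 47.52)²/47.52 = 12.3904/47.52 = 0.2607
3: (57 − 33.75)²/33.75 = 540.5625/33.75 = 16.0167
4: (25 − 26.19)²/26.19 = 1.4161/26.19 = 0.0541
5: (15 − 21.33)²/21.33 = 40.0689/21.33 = 1.8785
6: (22 − 18.09)²/18.09 = 15.2881/18.09 = 0.8451
7: (8 − 15.66)²/15.66 = 58.6756/15.66 = 3.7468
8: (7 − 13.77)²/13.77 = 45.8329/13.77 = 3.3285
9: (19 − 12.42)²/12.42 = 43.2964/12.42 = 3.4860
Sum = 30.458
df = 8. Since 30.458 > 20.090, we reject H₀.

30.458; reject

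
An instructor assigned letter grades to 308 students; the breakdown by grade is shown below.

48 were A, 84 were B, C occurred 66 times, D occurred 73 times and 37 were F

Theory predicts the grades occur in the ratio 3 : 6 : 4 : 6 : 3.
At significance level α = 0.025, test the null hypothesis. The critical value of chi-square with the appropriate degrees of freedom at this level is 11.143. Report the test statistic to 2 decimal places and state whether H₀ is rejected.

4.68; do not reject

Ratio total = 22. Expected counts: 308×3/22 = 42, 308×6/22 = 84, 308×4/22 = 56, 308×6/22 = 84, 308×3/22 = 42.
χ² = (48−42)²/42 + (84−84)²/84 + (66−56)²/56 + (73−84)²/84 + (37−42)²/42
   = 0.857 + 0.000 + 1.786 + 1.440 + 0.595
Sum = 4.68
df = 4. Since 4.68 < 11.143, we do not reject H₀.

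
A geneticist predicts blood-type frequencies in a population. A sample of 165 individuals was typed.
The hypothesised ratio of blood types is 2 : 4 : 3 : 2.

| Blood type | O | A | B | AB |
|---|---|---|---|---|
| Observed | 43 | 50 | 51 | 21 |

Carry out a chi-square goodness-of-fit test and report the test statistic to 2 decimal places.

10.80

Ratio total = 11. Expected counts: 165×2/11 = 30, 165×4/11 = 60, 165×3/11 = 45, 165×2/11 = 30.
χ² = (43−30)²/30 + (50−60)²/60 + (51−45)²/45 + (21−30)²/30
   = 5.633 + 1.667 + 0.800 + 2.700
Sum = 10.80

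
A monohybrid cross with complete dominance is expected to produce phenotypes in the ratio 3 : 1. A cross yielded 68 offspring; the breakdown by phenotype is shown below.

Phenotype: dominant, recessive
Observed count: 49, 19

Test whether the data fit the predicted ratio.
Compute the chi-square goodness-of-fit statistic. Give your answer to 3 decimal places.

0.314

Ratio total = 4. Expected counts: 68×3/4 = 51, 68×1/4 = 17.
χ² = (49−51)²/51 + (19−17)²/17
   = 0.0784 + 0.2353
Sum = 0.314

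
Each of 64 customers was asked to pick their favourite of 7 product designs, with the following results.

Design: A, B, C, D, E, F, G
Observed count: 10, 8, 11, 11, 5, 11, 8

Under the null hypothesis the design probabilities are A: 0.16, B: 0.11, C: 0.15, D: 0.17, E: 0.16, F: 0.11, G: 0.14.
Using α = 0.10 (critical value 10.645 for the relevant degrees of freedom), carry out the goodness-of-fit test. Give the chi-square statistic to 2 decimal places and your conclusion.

Expected counts E_i = n·p_i: 64×0.16 = 10.24, 64×0.11 = 7.04, 64×0.15 = 9.6, 64×0.17 = 10.88, 64×0.16 = 10.24, 64×0.11 = 7.04, 64×0.14 = 8.96.
cat         O        E   (O−E)²/E
A          10    10.24      0.006
B           8     7.04      0.131
C          11      9.6      0.204
D          11    10.88      0.001
E           5    10.24      2.681
F          11     7.04      2.228
G           8     8.96      0.103
Sum = 5.35
df = 6. Since 5.35 < 10.645, we do not reject H₀.

5.35; do not reject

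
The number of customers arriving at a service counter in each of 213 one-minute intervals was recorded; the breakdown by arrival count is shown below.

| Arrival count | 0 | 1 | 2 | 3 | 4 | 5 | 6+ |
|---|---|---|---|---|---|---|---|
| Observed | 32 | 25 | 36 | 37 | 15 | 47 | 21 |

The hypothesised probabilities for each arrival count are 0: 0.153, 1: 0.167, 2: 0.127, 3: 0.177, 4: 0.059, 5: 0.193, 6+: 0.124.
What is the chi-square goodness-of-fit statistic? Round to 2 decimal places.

8.55

Expected counts E_i = n·p_i: 213×0.153 = 32.589, 213×0.167 = 35.571, 213×0.127 = 27.051, 213×0.177 = 37.701, 213×0.059 = 12.567, 213×0.193 = 41.109, 213×0.124 = 26.412.
0: (32 − 32.589)²/32.589 = 0.346921/32.589 = 0.011
1: (25 − 35.571)²/35.571 = 111.746041/35.571 = 3.141
2: (36 − 27.051)²/27.051 = 80.084601/27.051 = 2.961
3: (37 − 37.701)²/37.701 = 0.491401/37.701 = 0.013
4: (15 − 12.567)²/12.567 = 5.919489/12.567 = 0.471
5: (47 − 41.109)²/41.109 = 34.703881/41.109 = 0.844
6+: (21 − 26.412)²/26.412 = 29.289744/26.412 = 1.109
Sum = 8.55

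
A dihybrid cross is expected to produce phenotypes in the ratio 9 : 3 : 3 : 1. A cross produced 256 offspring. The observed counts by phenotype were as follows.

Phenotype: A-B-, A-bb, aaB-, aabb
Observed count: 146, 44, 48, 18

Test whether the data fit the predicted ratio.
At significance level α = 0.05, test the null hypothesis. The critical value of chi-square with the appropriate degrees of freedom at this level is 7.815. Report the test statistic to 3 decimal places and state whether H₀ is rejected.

Ratio total = 16. Expected counts: 256×9/16 = 144, 256×3/16 = 48, 256×3/16 = 48, 256×1/16 = 16.
cat         O        E   (O−E)²/E
A-B-      146      144     0.0278
A-bb       44       48     0.3333
aaB-       48       48     0.0000
aabb       18       16     0.2500
Sum = 0.611
df = 3. Since 0.611 < 7.815, we do not reject H₀.

0.611; do not reject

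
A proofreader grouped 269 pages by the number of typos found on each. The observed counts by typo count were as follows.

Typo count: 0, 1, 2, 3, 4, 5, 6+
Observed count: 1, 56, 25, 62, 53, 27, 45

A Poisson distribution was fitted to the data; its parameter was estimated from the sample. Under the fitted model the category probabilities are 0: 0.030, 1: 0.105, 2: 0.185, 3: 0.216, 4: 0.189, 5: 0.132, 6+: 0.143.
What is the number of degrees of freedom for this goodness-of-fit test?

5

There are k = 7 categories and 1 parameter estimated from the data, so df = 7 − 1 − 1 = 5.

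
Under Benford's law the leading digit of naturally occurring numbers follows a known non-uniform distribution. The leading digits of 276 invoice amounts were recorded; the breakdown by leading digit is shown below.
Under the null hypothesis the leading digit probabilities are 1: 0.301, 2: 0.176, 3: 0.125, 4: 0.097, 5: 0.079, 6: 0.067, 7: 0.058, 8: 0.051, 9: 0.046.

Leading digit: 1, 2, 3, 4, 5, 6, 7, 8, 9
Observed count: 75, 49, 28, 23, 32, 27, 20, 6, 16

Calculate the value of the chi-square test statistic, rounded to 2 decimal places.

Expected counts E_i = n·p_i: 276×0.301 = 83.076, 276×0.176 = 48.576, 276×0.125 = 34.5, 276×0.097 = 26.772, 276×0.079 = 21.804, 276×0.067 = 18.492, 276×0.058 = 16.008, 276×0.051 = 14.076, 276×0.046 = 12.696.
cat         O        E   (O−E)²/E
1          75   83.076      0.785
2          49   48.576      0.004
3          28     34.5      1.225
4          23   26.772      0.531
5          32   21.804      4.768
6          27   18.492      3.914
7          20   16.008      0.996
8           6   14.076      4.634
9          16   12.696      0.860
Sum = 17.72

17.72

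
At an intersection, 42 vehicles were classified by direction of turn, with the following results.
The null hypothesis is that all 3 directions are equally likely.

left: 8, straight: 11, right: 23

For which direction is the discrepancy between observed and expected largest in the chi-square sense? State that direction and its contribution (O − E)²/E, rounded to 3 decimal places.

Under H₀ each category has probability 1/3, so each expected count is 42/3 = 14.
cat           O        E   (O−E)²/E
left          8       14     2.5714
straight     11       14     0.6429
right        23       14     5.7857
The largest term is for right: 5.786.

right, 5.786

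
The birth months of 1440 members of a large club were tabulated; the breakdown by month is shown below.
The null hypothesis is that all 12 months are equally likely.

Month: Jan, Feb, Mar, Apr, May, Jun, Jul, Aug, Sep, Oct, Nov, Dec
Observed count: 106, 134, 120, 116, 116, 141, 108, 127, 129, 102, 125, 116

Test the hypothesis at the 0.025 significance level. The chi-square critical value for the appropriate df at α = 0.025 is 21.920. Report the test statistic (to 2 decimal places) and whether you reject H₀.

Under H₀ each category has probability 1/12, so each expected count is 1440/12 = 120.
Jan: (106 − 120)²/120 = 196/120 = 1.633
Feb: (134 − 120)²/120 = 196/120 = 1.633
Mar: (120 − 120)²/120 = 0/120 = 0.000
Apr: (116 − 120)²/120 = 16/120 = 0.133
May: (116 − 120)²/120 = 16/120 = 0.133
Jun: (141 − 120)²/120 = 441/120 = 3.675
Jul: (108 − 120)²/120 = 144/120 = 1.200
Aug: (127 − 120)²/120 = 49/120 = 0.408
Sep: (129 − 120)²/120 = 81/120 = 0.675
Oct: (102 − 120)²/120 = 324/120 = 2.700
Nov: (125 − 120)²/120 = 25/120 = 0.208
Dec: (116 − 120)²/120 = 16/120 = 0.133
Sum = 12.53
df = 11. Since 12.53 < 21.920, we do not reject H₀.

12.53; do not reject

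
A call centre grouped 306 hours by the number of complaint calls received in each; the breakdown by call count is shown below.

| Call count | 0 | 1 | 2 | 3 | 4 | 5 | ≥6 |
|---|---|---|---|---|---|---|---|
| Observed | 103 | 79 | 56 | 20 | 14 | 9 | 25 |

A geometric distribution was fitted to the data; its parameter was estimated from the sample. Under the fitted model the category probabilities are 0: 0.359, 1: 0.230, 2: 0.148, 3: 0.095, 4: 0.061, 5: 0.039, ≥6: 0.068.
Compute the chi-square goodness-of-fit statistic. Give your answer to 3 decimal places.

9.579

Expected counts E_i = n·p_i: 306×0.359 = 109.854, 306×0.230 = 70.38, 306×0.148 = 45.288, 306×0.095 = 29.07, 306×0.061 = 18.666, 306×0.039 = 11.934, 306×0.068 = 20.808.
χ² = (103−109.854)²/109.854 + (79−70.38)²/70.38 + (56−45.288)²/45.288 + (20−29.07)²/29.07 + (14−18.666)²/18.666 + (9−11.934)²/11.934 + (25−20.808)²/20.808
   = 0.4276 + 1.0558 + 2.5337 + 2.8299 + 1.1664 + 0.7213 + 0.8445
Sum = 9.579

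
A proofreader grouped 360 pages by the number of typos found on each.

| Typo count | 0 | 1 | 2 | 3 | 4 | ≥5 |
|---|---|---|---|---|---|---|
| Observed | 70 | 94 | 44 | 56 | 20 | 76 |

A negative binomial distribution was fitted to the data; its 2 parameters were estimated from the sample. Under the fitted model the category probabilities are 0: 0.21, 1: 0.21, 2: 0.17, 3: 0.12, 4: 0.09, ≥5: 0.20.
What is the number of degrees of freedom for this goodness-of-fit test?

There are k = 6 categories and 2 parameters estimated from the data, so df = 6 − 1 − 2 = 3.

3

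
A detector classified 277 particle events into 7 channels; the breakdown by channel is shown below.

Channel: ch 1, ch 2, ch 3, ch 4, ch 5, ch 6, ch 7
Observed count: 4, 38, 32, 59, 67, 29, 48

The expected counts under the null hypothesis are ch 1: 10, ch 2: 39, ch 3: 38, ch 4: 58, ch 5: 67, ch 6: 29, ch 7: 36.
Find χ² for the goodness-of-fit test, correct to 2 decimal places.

χ² = (4−10)²/10 + (38−39)²/39 + (32−38)²/38 + (59−58)²/58 + (67−67)²/67 + (29−29)²/29 + (48−36)²/36
   = 3.600 + 0.026 + 0.947 + 0.017 + 0.000 + 0.000 + 4.000
Sum = 8.59

8.59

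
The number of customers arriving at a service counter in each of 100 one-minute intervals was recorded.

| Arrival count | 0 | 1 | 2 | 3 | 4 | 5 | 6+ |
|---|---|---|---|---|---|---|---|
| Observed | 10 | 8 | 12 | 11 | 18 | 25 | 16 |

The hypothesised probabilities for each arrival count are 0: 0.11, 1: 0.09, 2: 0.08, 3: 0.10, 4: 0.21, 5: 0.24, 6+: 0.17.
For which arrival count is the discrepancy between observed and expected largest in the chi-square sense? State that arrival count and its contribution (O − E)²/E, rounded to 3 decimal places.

Expected counts E_i = n·p_i: 100×0.11 = 11, 100×0.09 = 9, 100×0.08 = 8, 100×0.10 = 10, 100×0.21 = 21, 100×0.24 = 24, 100×0.17 = 17.
cat         O        E   (O−E)²/E
0          10       11     0.0909
1           8        9     0.1111
2          12        8     2.0000
3          11       10     0.1000
4          18       21     0.4286
5          25       24     0.0417
6+         16       17     0.0588
The largest term is for 2: 2.000.

2, 2.000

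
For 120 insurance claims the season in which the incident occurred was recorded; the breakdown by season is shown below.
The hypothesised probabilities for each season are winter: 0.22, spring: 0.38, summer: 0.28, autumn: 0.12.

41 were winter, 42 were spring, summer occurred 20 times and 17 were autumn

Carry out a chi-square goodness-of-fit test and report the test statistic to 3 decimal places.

Expected counts E_i = n·p_i: 120×0.22 = 26.4, 120×0.38 = 45.6, 120×0.28 = 33.6, 120×0.12 = 14.4.
winter: (41 − 26.4)²/26.4 = 213.16/26.4 = 8.0742
spring: (42 − 45.6)²/45.6 = 12.96/45.6 = 0.2842
summer: (20 − 33.6)²/33.6 = 184.96/33.6 = 5.5048
autumn: (17 − 14.4)²/14.4 = 6.76/14.4 = 0.4694
Sum = 14.333

14.333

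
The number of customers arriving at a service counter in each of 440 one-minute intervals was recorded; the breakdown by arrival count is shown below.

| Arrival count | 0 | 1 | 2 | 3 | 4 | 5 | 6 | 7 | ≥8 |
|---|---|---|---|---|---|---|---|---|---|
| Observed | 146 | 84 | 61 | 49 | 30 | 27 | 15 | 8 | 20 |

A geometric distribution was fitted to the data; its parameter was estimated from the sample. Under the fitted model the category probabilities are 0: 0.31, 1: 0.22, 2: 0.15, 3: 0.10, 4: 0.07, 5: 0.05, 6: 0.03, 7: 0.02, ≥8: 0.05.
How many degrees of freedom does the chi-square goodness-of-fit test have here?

7

There are k = 9 categories and 1 parameter estimated from the data, so df = 9 − 1 − 1 = 7.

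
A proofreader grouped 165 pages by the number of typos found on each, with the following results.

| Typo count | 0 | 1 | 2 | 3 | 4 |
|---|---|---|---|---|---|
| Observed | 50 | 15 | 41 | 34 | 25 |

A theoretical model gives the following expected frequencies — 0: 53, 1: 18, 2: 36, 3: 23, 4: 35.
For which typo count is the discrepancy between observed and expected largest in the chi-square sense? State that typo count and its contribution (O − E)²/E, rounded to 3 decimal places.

cat         O        E   (O−E)²/E
0          50       53     0.1698
1          15       18     0.5000
2          41       36     0.6944
3          34       23     5.2609
4          25       35     2.8571
The largest term is for 3: 5.261.

3, 5.261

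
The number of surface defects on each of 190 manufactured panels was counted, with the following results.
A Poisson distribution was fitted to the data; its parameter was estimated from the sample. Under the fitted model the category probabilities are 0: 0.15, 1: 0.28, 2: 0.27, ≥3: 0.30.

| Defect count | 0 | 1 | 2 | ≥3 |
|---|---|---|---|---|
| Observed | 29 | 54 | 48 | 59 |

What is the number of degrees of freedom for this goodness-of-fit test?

There are k = 4 categories and 1 parameter estimated from the data, so df = 4 − 1 − 1 = 2.

2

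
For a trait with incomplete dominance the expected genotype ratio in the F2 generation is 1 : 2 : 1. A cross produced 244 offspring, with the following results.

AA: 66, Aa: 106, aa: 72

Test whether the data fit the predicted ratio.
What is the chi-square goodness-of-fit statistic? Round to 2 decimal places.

Ratio total = 4. Expected counts: 244×1/4 = 61, 244×2/4 = 122, 244×1/4 = 61.
AA: (66 − 61)²/61 = 25/61 = 0.410
Aa: (106 − 122)²/122 = 256/122 = 2.098
aa: (72 − 61)²/61 = 121/61 = 1.984
Sum = 4.49

4.49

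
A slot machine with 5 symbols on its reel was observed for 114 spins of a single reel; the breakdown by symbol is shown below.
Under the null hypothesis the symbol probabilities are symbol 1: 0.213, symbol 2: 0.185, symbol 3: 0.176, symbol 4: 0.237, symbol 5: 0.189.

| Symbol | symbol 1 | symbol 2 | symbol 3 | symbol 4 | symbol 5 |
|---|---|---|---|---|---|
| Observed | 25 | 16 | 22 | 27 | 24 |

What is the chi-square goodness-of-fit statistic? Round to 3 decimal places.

1.716

Expected counts E_i = n·p_i: 114×0.213 = 24.282, 114×0.185 = 21.09, 114×0.176 = 20.064, 114×0.237 = 27.018, 114×0.189 = 21.546.
symbol 1: (25 − 24.282)²/24.282 = 0.515524/24.282 = 0.0212
symbol 2: (16 − 21.09)²/21.09 = 25.9081/21.09 = 1.2285
symbol 3: (22 − 20.064)²/20.064 = 3.748096/20.064 = 0.1868
symbol 4: (27 − 27.018)²/27.018 = 0.000324/27.018 = 0.0000
symbol 5: (24 − 21.546)²/21.546 = 6.022116/21.546 = 0.2795
Sum = 1.716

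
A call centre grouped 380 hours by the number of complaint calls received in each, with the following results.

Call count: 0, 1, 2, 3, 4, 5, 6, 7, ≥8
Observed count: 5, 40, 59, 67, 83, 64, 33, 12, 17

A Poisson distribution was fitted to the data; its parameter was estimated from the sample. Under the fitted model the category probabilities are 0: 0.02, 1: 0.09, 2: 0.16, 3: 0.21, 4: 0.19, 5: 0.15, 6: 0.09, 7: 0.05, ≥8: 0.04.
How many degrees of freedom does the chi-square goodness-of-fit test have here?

There are k = 9 categories and 1 parameter estimated from the data, so df = 9 − 1 − 1 = 7.

7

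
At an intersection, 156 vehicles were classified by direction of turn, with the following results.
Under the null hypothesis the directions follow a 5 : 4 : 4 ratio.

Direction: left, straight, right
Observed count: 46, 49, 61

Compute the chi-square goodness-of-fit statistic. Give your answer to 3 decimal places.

Ratio total = 13. Expected counts: 156×5/13 = 60, 156×4/13 = 48, 156×4/13 = 48.
cat           O        E   (O−E)²/E
left         46       60     3.2667
straight     49       48     0.0208
right        61       48     3.5208
Sum = 6.808

6.808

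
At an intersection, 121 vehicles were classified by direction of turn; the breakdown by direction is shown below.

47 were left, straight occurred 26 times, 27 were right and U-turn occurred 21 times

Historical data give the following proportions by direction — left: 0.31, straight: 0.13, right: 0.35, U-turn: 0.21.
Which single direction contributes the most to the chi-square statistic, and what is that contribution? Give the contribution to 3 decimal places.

straight, 6.705

Expected counts E_i = n·p_i: 121×0.31 = 37.51, 121×0.13 = 15.73, 121×0.35 = 42.35, 121×0.21 = 25.41.
cat           O        E   (O−E)²/E
left         47    37.51     2.4010
straight     26    15.73     6.7052
right        27    42.35     5.5637
U-turn       21    25.41     0.7654
The largest term is for straight: 6.705.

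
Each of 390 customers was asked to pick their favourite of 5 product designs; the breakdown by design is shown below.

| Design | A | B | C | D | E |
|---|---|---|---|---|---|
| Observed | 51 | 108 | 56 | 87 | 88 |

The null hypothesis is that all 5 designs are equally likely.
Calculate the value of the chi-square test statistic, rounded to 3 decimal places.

29.410

Expected count for each of the 5 categories: 390/5 = 78.
χ² = (51−78)²/78 + (108−78)²/78 + (56−78)²/78 + (87−78)²/78 + (88−78)²/78
   = 9.3462 + 11.5385 + 6.2051 + 1.0385 + 1.2821
Sum = 29.410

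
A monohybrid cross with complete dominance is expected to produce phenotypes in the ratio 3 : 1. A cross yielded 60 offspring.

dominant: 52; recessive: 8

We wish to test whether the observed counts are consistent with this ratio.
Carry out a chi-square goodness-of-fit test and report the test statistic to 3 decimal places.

Ratio total = 4. Expected counts: 60×3/4 = 45, 60×1/4 = 15.
dominant: (52 − 45)²/45 = 49/45 = 1.0889
recessive: (8 − 15)²/15 = 49/15 = 3.2667
Sum = 4.356

4.356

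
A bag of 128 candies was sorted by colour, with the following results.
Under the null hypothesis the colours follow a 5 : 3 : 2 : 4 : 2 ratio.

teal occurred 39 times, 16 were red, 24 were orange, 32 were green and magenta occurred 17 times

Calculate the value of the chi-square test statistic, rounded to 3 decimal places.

6.754

Ratio total = 16. Expected counts: 128×5/16 = 40, 128×3/16 = 24, 128×2/16 = 16, 128×4/16 = 32, 128×2/16 = 16.
teal: (39 − 40)²/40 = 1/40 = 0.0250
red: (16 − 24)²/24 = 64/24 = 2.6667
orange: (24 − 16)²/16 = 64/16 = 4.0000
green: (32 − 32)²/32 = 0/32 = 0.0000
magenta: (17 − 16)²/16 = 1/16 = 0.0625
Sum = 6.754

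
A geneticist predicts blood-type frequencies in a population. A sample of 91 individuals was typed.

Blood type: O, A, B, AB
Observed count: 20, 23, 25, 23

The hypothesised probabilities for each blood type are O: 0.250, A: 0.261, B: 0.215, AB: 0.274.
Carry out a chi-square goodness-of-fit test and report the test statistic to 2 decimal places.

2.02

Expected counts E_i = n·p_i: 91×0.250 = 22.75, 91×0.261 = 23.751, 91×0.215 = 19.565, 91×0.274 = 24.934.
O: (20 − 22.75)²/22.75 = 7.5625/22.75 = 0.332
A: (23 − 23.751)²/23.751 = 0.564001/23.751 = 0.024
B: (25 − 19.565)²/19.565 = 29.539225/19.565 = 1.510
AB: (23 − 24.934)²/24.934 = 3.740356/24.934 = 0.150
Sum = 2.02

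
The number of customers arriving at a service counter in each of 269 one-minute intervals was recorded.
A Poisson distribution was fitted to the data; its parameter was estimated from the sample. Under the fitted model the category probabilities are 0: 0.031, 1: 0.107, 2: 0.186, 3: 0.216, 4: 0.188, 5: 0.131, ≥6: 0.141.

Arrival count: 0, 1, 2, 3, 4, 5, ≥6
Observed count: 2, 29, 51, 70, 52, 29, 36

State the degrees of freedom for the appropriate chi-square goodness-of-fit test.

5

There are k = 7 categories and 1 parameter estimated from the data, so df = 7 − 1 − 1 = 5.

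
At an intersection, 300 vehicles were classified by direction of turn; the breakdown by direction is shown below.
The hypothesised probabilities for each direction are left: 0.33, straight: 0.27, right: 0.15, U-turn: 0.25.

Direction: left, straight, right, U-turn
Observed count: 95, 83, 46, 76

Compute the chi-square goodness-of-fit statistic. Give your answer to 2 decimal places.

Expected counts E_i = n·p_i: 300×0.33 = 99, 300×0.27 = 81, 300×0.15 = 45, 300×0.25 = 75.
χ² = (95−99)²/99 + (83−81)²/81 + (46−45)²/45 + (76−75)²/75
   = 0.162 + 0.049 + 0.022 + 0.013
Sum = 0.25

0.25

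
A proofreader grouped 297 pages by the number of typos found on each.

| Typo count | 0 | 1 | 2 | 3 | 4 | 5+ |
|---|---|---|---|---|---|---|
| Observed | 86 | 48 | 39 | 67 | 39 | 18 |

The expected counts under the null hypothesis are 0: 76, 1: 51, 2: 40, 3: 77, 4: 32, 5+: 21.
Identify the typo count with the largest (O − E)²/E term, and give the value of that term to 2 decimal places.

4, 1.53

0: (86 − 76)²/76 = 100/76 = 1.316
1: (48 − 51)²/51 = 9/51 = 0.176
2: (39 − 40)²/40 = 1/40 = 0.025
3: (67 − 77)²/77 = 100/77 = 1.299
4: (39 − 32)²/32 = 49/32 = 1.531
5+: (18 − 21)²/21 = 9/21 = 0.429
The largest term is for 4: 1.53.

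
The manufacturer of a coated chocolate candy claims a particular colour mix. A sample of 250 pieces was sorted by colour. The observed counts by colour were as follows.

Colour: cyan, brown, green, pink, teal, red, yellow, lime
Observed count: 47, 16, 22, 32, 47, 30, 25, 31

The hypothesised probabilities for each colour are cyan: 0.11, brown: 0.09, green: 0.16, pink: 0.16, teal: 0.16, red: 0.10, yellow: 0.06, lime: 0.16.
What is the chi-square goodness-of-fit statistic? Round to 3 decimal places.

36.322

Expected counts E_i = n·p_i: 250×0.11 = 27.5, 250×0.09 = 22.5, 250×0.16 = 40, 250×0.16 = 40, 250×0.16 = 40, 250×0.10 = 25, 250×0.06 = 15, 250×0.16 = 40.
cat         O        E   (O−E)²/E
cyan       47     27.5    13.8273
brown      16     22.5     1.8778
green      22       40     8.1000
pink       32       40     1.6000
teal       47       40     1.2250
red        30       25     1.0000
yellow     25       15     6.6667
lime       31       40     2.0250
Sum = 36.322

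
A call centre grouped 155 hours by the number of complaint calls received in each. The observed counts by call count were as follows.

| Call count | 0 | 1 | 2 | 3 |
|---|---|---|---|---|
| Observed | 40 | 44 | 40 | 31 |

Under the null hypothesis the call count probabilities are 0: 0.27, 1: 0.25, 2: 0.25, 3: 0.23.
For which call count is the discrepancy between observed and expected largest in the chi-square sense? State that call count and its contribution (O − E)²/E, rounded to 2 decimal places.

Expected counts E_i = n·p_i: 155×0.27 = 41.85, 155×0.25 = 38.75, 155×0.25 = 38.75, 155×0.23 = 35.65.
χ² = (40−41.85)²/41.85 + (44−38.75)²/38.75 + (40−38.75)²/38.75 + (31−35.65)²/35.65
   = 0.082 + 0.711 + 0.040 + 0.607
The largest term is for 1: 0.71.

1, 0.71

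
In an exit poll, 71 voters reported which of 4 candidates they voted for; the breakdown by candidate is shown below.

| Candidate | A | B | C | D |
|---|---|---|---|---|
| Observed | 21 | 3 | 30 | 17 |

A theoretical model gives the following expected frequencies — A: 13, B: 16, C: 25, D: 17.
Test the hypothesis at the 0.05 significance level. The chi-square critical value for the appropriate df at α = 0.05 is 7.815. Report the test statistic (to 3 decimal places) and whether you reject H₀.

cat         O        E   (O−E)²/E
A          21       13     4.9231
B           3       16    10.5625
C          30       25     1.0000
D          17       17     0.0000
Sum = 16.486
df = 3. Since 16.486 > 7.815, we reject H₀.

16.486; reject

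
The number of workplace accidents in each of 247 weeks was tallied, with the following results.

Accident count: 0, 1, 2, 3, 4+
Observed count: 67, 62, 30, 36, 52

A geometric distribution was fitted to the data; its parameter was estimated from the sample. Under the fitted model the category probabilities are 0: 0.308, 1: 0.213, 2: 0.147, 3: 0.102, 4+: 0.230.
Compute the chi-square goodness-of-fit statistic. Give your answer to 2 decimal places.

Expected counts E_i = n·p_i: 247×0.308 = 76.076, 247×0.213 = 52.611, 247×0.147 = 36.309, 247×0.102 = 25.194, 247×0.230 = 56.81.
cat         O        E   (O−E)²/E
0          67   76.076      1.083
1          62   52.611      1.676
2          30   36.309      1.096
3          36   25.194      4.635
4+         52    56.81      0.407
Sum = 8.90

8.90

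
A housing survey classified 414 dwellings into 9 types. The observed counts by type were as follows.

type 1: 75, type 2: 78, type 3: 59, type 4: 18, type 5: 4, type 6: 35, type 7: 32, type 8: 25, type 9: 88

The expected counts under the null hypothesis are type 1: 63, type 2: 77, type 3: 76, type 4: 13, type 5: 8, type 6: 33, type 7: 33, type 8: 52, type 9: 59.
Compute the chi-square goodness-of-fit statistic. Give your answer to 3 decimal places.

38.449

type 1: (75 − 63)²/63 = 144/63 = 2.2857
type 2: (78 − 77)²/77 = 1/77 = 0.0130
type 3: (59 − 76)²/76 = 289/76 = 3.8026
type 4: (18 − 13)²/13 = 25/13 = 1.9231
type 5: (4 − 8)²/8 = 16/8 = 2.0000
type 6: (35 − 33)²/33 = 4/33 = 0.1212
type 7: (32 − 33)²/33 = 1/33 = 0.0303
type 8: (25 − 52)²/52 = 729/52 = 14.0192
type 9: (88 − 59)²/59 = 841/59 = 14.2542
Sum = 38.449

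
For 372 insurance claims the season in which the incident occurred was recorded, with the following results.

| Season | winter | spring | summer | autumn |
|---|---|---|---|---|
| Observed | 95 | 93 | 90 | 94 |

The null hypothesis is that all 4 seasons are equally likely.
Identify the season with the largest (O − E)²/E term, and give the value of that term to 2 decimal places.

Under H₀ each category has probability 1/4, so each expected count is 372/4 = 93.
χ² = (95−93)²/93 + (93−93)²/93 + (90−93)²/93 + (94−93)²/93
   = 0.043 + 0.000 + 0.097 + 0.011
The largest term is for summer: 0.10.

summer, 0.10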